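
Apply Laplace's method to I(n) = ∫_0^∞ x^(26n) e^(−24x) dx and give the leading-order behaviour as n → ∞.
I(n) ~ (sqrt(2π·26n) / 24) · (26n/(24e))^(26n)

Write the integrand as exp(26n ln x − 24x) and set f(x) = 26n ln x − 24x. Then f'(x) = 26n/x − 24 = 0 at x* = 26n/24, and f''(x*) = −26n/x*^2 = −24^2/(26n). Laplace's method (interior maximum) gives
  I(n) ~ e^(f(x*)) · sqrt(2π / |f''(x*)|)
        = exp(26n ln(26n/24) − 26n) · sqrt(2π · 26n / 24^2)
        = (26n/24)^(26n) e^(−26n) · sqrt(2π·26n) / 24
        = (sqrt(2π·26n) / 24) · (26n/(24e))^(26n).
This matches Γ(26n+1)/24^(26n+1) with Stirling applied to Γ.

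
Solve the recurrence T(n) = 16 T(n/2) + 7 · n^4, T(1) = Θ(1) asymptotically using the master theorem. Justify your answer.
T(n) = Θ(n^4 log n)

log_2 16 = 4, and f(n) = 7 · n^4 = Θ(n^(log_2 16)). This is Case 2 of the master theorem: T(n) = Θ(f(n) · log n) = Θ(n^4 log n).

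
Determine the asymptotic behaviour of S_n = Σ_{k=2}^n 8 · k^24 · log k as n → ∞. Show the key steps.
S_n ~ 8 · n^25 log n / 25 − 8 · n^25 / 625

By integral comparison, S_n = ∫_1^n 8 · x^24 · log x dx + O(n^24 · log n). For the integral, ∫ x^24 log x dx = n^25 log n / 25 − n^25/625 (integration by parts). Hence S_n ~ 8 · n^25 log n / 25 − 8 · n^25 / 625.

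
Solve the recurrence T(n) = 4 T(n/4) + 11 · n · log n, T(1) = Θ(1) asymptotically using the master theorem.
T(n) = Θ(n · (log n)^2)

Here log_4 4 = 1 and f(n) = 11 · n · log n = Θ(n^(log_4 4) · (log n)^1). This is the extended Case 2 of the master theorem (f matches the critical exponent up to log factors), giving T(n) = Θ(n^(log_4 4) · (log n)^(1+1)) = Θ(n · (log n)^2).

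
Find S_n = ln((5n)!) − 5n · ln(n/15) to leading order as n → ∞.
S_n ~ 5n · (ln 75 − 1) + O(ln n)

Stirling: ln((5n)!) = 5n ln(5n) − 5n + O(ln n).
  S_n = 5n ln(5n) − 5n − 5n ln(n/15) + O(ln n)
      = 5n ln(5n) − 5n ln n + 5n ln 15 − 5n + O(ln n)
      = 5n ln 5 + 5n ln 15 − 5n + O(ln n)
      = 5n (ln 75 − 1) + O(ln n).
Numerically ln(75) − 1 ≈ 3.3175.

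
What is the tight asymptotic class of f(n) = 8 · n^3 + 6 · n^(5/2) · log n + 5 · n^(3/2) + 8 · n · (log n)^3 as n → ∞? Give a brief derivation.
f(n) ∈ Θ(n^3)

Compare the terms by growth order. For large n, n^a · (log n)^b dominates n^a' · (log n)^b' iff a > a', or (a = a' and b > b'). Ranking the 4 terms shows the dominant one is 8 · n^3. Hence f(n) ∈ Θ(n^3).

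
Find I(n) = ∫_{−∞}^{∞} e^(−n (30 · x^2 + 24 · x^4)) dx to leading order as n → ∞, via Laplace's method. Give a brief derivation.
I(n) ~ sqrt(π/(30n))

φ(x) = 30 · x^2 + 24 · x^4 has its unique global minimum at x* = 0 (since φ'(x) = 60x + 96x^3 = 0 only at x = 0 for real x with both coefficients positive, and φ → ∞ as |x| → ∞). At x* = 0, φ(0) = 0 and φ''(0) = 60. Laplace's method then gives
  I(n) ~ sqrt(2π / (n · φ''(0))) · e^(−n φ(0)) = sqrt(2π / (60n)) = sqrt(π/(30n)).
The 24 · x^4 term contributes only at subleading order (an O(1/n) relative correction).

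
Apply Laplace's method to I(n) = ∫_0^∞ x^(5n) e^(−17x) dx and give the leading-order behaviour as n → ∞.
I(n) ~ (sqrt(2π·5n) / 17) · (5n/(17e))^(5n)

Write the integrand as exp(5n ln x − 17x) and set f(x) = 5n ln x − 17x. Then f'(x) = 5n/x − 17 = 0 at x* = 5n/17, and f''(x*) = −5n/x*^2 = −17^2/(5n). Laplace's method (interior maximum) gives
  I(n) ~ e^(f(x*)) · sqrt(2π / |f''(x*)|)
        = exp(5n ln(5n/17) − 5n) · sqrt(2π · 5n / 17^2)
        = (5n/17)^(5n) e^(−5n) · sqrt(2π·5n) / 17
        = (sqrt(2π·5n) / 17) · (5n/(17e))^(5n).
This matches Γ(5n+1)/17^(5n+1) with Stirling applied to Γ.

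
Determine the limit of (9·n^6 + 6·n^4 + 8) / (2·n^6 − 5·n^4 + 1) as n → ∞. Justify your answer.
lim = 9/2

For large n the leading n^6 terms dominate both numerator and denominator. Dividing top and bottom by n^6, every other term tends to 0, leaving 9/2.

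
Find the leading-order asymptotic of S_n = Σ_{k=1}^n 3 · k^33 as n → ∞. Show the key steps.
S_n ~ 3 · n^34 / 34

By integral comparison (Euler-Maclaurin), Σ_{k=1}^n 3 · k^33 = 3 · ∫_0^n x^33 dx + O(n^33) = 3 · n^34/34 + O(n^33). (Equivalently, Faulhaber's formula gives the same leading term.)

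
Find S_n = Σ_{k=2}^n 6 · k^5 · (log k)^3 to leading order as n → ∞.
S_n ~ n^6 · (log n)^3

By integral comparison, S_n = ∫_1^n 6 · x^5 · (log x)^3 dx + O(n^5 · (log n)^3). For the integral, the leading term of ∫_1^n x^5 (log x)^3 dx is n^6/6 · (log n)^3 (by repeated integration by parts; each step lowers the log-exponent and produces a relatively O(1/log n) correction). Hence S_n ~ n^6 · (log n)^3.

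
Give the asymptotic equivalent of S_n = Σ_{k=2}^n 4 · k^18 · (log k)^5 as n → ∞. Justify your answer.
S_n ~ 4 · n^19 · (log n)^5 / 19

By integral comparison, S_n = ∫_1^n 4 · x^18 · (log x)^5 dx + O(n^18 · (log n)^5). For the integral, the leading term of ∫_1^n x^18 (log x)^5 dx is n^19/19 · (log n)^5 (by repeated integration by parts; each step lowers the log-exponent and produces a relatively O(1/log n) correction). Hence S_n ~ 4 · n^19 · (log n)^5 / 19.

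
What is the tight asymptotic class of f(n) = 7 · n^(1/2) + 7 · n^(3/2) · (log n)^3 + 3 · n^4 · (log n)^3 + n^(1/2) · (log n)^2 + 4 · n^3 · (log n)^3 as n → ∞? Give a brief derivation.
f(n) ∈ Θ(n^4 · (log n)^3)

Compare the terms by growth order. For large n, n^a · (log n)^b dominates n^a' · (log n)^b' iff a > a', or (a = a' and b > b'). Ranking the 5 terms shows the dominant one is 3 · n^4 · (log n)^3. Hence f(n) ∈ Θ(n^4 · (log n)^3).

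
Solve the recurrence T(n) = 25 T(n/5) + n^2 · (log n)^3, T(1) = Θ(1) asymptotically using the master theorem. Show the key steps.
T(n) = Θ(n^2 · (log n)^4)

Here log_5 25 = 2 and f(n) = n^2 · (log n)^3 = Θ(n^(log_5 25) · (log n)^3). This is the extended Case 2 of the master theorem (f matches the critical exponent up to log factors), giving T(n) = Θ(n^(log_5 25) · (log n)^(3+1)) = Θ(n^2 · (log n)^4).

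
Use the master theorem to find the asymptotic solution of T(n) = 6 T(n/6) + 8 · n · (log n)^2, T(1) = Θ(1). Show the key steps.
T(n) = Θ(n · (log n)^3)

Here log_6 6 = 1 and f(n) = 8 · n · (log n)^2 = Θ(n^(log_6 6) · (log n)^2). This is the extended Case 2 of the master theorem (f matches the critical exponent up to log factors), giving T(n) = Θ(n^(log_6 6) · (log n)^(2+1)) = Θ(n · (log n)^3).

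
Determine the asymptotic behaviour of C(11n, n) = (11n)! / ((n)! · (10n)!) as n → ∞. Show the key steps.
C(11n, n) ~ (285311670611/10000000000)^(n) · sqrt(11/(20π·n))

Write N = n. Apply Stirling to each factorial:
  (11N)! ~ sqrt(2π·11N) · (11N/e)^(11N),
  N! ~ sqrt(2π N) · (N/e)^N,
  (10N)! ~ sqrt(2π·10N) · (10N/e)^(10N).
The exponential factors combine to (11N)^(11N) / (N^N · (10N)^(10N)) = 11^(11N)/10^(10N) = (11^11/10^10)^N = (285311670611/10000000000)^N.
The square-root prefactors combine to sqrt(2π·11N) / (sqrt(2π N)·sqrt(2π·10N)) = sqrt(11 / (2π·10·N)) = sqrt(11/(20π·n)).
Substituting N = n: C(11n, n) ~ (285311670611/10000000000)^(n) · sqrt(11/(20π·n)).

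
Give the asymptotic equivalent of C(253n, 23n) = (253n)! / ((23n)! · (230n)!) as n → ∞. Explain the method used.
C(253n, 23n) ~ (285311670611/10000000000)^(23n) · sqrt(11/(20π·23n))

Write N = 23n. Apply Stirling to each factorial:
  (11N)! ~ sqrt(2π·11N) · (11N/e)^(11N),
  N! ~ sqrt(2π N) · (N/e)^N,
  (10N)! ~ sqrt(2π·10N) · (10N/e)^(10N).
The exponential factors combine to (11N)^(11N) / (N^N · (10N)^(10N)) = 11^(11N)/10^(10N) = (11^11/10^10)^N = (285311670611/10000000000)^N.
The square-root prefactors combine to sqrt(2π·11N) / (sqrt(2π N)·sqrt(2π·10N)) = sqrt(11 / (2π·10·N)) = sqrt(11/(20π·23n)).
Substituting N = 23n: C(253n, 23n) ~ (285311670611/10000000000)^(23n) · sqrt(11/(20π·23n)).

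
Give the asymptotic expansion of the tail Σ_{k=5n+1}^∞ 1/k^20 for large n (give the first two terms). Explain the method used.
Σ_{k>5n} 1/k^20 = 1/(19 · (5n)^19) − 1/(2 · (5n)^20) + O(1/(5n)^21)

Compare to the integral: ∫_{5n}^∞ x^(−20) dx = [−x^(−19)/19]_{5n}^∞ = 1/((20−1)·(5n)^19). The Euler-Maclaurin correction adds −f(5n)/2 = −1/(2·(5n)^20). Euler-Maclaurin then gives
  Σ_{k>5n} 1/k^20 = ∫_{5n}^∞ dx/x^20 − 1/(2·(5n)^20) + O(1/(5n)^21).
(Equivalently this is ζ(20) − Σ_{k≤5n} 1/k^20.)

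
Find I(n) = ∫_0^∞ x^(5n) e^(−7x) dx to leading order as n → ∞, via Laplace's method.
I(n) ~ (sqrt(2π·5n) / 7) · (5n/(7e))^(5n)

Write the integrand as exp(5n ln x − 7x) and set f(x) = 5n ln x − 7x. Then f'(x) = 5n/x − 7 = 0 at x* = 5n/7, and f''(x*) = −5n/x*^2 = −7^2/(5n). Laplace's method (interior maximum) gives
  I(n) ~ e^(f(x*)) · sqrt(2π / |f''(x*)|)
        = exp(5n ln(5n/7) − 5n) · sqrt(2π · 5n / 7^2)
        = (5n/7)^(5n) e^(−5n) · sqrt(2π·5n) / 7
        = (sqrt(2π·5n) / 7) · (5n/(7e))^(5n).
This matches Γ(5n+1)/7^(5n+1) with Stirling applied to Γ.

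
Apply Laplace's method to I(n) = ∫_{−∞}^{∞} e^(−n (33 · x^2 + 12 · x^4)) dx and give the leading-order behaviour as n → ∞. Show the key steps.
I(n) ~ sqrt(π/(33n))

φ(x) = 33 · x^2 + 12 · x^4 has its unique global minimum at x* = 0 (since φ'(x) = 66x + 48x^3 = 0 only at x = 0 for real x with both coefficients positive, and φ → ∞ as |x| → ∞). At x* = 0, φ(0) = 0 and φ''(0) = 66. Laplace's method then gives
  I(n) ~ sqrt(2π / (n · φ''(0))) · e^(−n φ(0)) = sqrt(2π / (66n)) = sqrt(π/(33n)).
The 12 · x^4 term contributes only at subleading order (an O(1/n) relative correction).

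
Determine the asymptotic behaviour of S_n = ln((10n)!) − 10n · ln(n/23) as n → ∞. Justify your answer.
S_n ~ 10n · (ln 230 − 1) + O(ln n)

Stirling: ln((10n)!) = 10n ln(10n) − 10n + O(ln n).
  S_n = 10n ln(10n) − 10n − 10n ln(n/23) + O(ln n)
      = 10n ln(10n) − 10n ln n + 10n ln 23 − 10n + O(ln n)
      = 10n ln 10 + 10n ln 23 − 10n + O(ln n)
      = 10n (ln 230 − 1) + O(ln n).
Numerically ln(230) − 1 ≈ 4.4381.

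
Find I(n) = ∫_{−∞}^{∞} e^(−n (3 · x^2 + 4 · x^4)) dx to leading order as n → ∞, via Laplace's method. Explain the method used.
I(n) ~ sqrt(π/(3n))

φ(x) = 3 · x^2 + 4 · x^4 has its unique global minimum at x* = 0 (since φ'(x) = 6x + 16x^3 = 0 only at x = 0 for real x with both coefficients positive, and φ → ∞ as |x| → ∞). At x* = 0, φ(0) = 0 and φ''(0) = 6. Laplace's method then gives
  I(n) ~ sqrt(2π / (n · φ''(0))) · e^(−n φ(0)) = sqrt(2π / (6n)) = sqrt(π/(3n)).
The 4 · x^4 term contributes only at subleading order (an O(1/n) relative correction).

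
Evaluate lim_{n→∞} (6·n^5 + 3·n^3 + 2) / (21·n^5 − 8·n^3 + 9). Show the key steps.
lim = 6/21 = 2/7

For large n the leading n^5 terms dominate both numerator and denominator. Dividing top and bottom by n^5, every other term tends to 0, leaving 6/21 = 2/7.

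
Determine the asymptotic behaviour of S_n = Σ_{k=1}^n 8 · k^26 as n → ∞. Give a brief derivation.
S_n ~ 8 · n^27 / 27

By integral comparison (Euler-Maclaurin), Σ_{k=1}^n 8 · k^26 = 8 · ∫_0^n x^26 dx + O(n^26) = 8 · n^27/27 + O(n^26). (Equivalently, Faulhaber's formula gives the same leading term.)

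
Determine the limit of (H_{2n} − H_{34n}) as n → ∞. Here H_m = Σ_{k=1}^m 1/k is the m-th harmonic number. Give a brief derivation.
lim = ln(2/34) = −ln 17

Euler-Maclaurin gives H_m = ln m + γ + 1/(2m) + O(1/m^2). The γ and O(1/m) terms cancel in the difference:
  H_{2n} − H_{34n} = ln(2n) − ln(34n) + O(1/n) = ln(2/34) + O(1/n).
Hence the limit is ln(2/34) = −ln 17.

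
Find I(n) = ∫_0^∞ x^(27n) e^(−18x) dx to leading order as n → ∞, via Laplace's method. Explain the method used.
I(n) ~ (sqrt(2π·27n) / 18) · (27n/(18e))^(27n)

Write the integrand as exp(27n ln x − 18x) and set f(x) = 27n ln x − 18x. Then f'(x) = 27n/x − 18 = 0 at x* = 27n/18, and f''(x*) = −27n/x*^2 = −18^2/(27n). Laplace's method (interior maximum) gives
  I(n) ~ e^(f(x*)) · sqrt(2π / |f''(x*)|)
        = exp(27n ln(27n/18) − 27n) · sqrt(2π · 27n / 18^2)
        = (27n/18)^(27n) e^(−27n) · sqrt(2π·27n) / 18
        = (sqrt(2π·27n) / 18) · (27n/(18e))^(27n).
This matches Γ(27n+1)/18^(27n+1) with Stirling applied to Γ.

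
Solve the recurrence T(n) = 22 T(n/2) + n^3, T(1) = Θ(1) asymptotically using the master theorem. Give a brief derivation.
T(n) = Θ(n^(log_2 22))

Master theorem: compare f(n) = n^3 to n^(log_2 22) where log_2 22 ≈ 4.459. Since 3 < log_2 22, we have f(n) = O(n^(log_2 22 − ε)) for some ε > 0 — Case 1. Hence T(n) = Θ(n^(log_2 22)).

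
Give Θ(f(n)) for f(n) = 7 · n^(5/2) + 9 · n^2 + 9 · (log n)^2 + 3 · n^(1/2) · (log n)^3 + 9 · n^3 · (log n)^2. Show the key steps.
f(n) ∈ Θ(n^3 · (log n)^2)

Compare the terms by growth order. For large n, n^a · (log n)^b dominates n^a' · (log n)^b' iff a > a', or (a = a' and b > b'). Ranking the 5 terms shows the dominant one is 9 · n^3 · (log n)^2. Hence f(n) ∈ Θ(n^3 · (log n)^2).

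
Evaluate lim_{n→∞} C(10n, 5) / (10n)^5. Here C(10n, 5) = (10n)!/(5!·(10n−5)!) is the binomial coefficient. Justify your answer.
lim = 1/5! = 1/120

With N = 10n → ∞: C(N, 5) / N^5 = [N(N−1)…(N−4)] / (5! · N^5) = (1/5!) · 1 · (1 − 1/(10n)) · (1 − 2/(10n)) · (1 − 3/(10n)) · (1 − 4/(10n)). Each factor → 1 as N → ∞, so the limit is 1/5! = 1/120.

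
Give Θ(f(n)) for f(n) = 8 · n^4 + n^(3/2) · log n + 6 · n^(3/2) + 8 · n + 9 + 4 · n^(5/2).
f(n) ∈ Θ(n^4)

Compare the terms by growth order. For large n, n^a · (log n)^b dominates n^a' · (log n)^b' iff a > a', or (a = a' and b > b'). Ranking the 6 terms shows the dominant one is 8 · n^4. Hence f(n) ∈ Θ(n^4).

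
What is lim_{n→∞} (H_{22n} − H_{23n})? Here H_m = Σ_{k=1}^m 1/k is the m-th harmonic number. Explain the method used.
lim = ln(22/23)

Euler-Maclaurin gives H_m = ln m + γ + 1/(2m) + O(1/m^2). The γ and O(1/m) terms cancel in the difference:
  H_{22n} − H_{23n} = ln(22n) − ln(23n) + O(1/n) = ln(22/23) + O(1/n).
Hence the limit is ln(22/23).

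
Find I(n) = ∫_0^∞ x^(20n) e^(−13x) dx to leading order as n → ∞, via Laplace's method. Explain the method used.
I(n) ~ (sqrt(2π·20n) / 13) · (20n/(13e))^(20n)

Write the integrand as exp(20n ln x − 13x) and set f(x) = 20n ln x − 13x. Then f'(x) = 20n/x − 13 = 0 at x* = 20n/13, and f''(x*) = −20n/x*^2 = −13^2/(20n). Laplace's method (interior maximum) gives
  I(n) ~ e^(f(x*)) · sqrt(2π / |f''(x*)|)
        = exp(20n ln(20n/13) − 20n) · sqrt(2π · 20n / 13^2)
        = (20n/13)^(20n) e^(−20n) · sqrt(2π·20n) / 13
        = (sqrt(2π·20n) / 13) · (20n/(13e))^(20n).
This matches Γ(20n+1)/13^(20n+1) with Stirling applied to Γ.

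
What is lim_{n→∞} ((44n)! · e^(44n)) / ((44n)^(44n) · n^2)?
lim = 0

Stirling: (44n)! ~ sqrt(2π·44n) · (44n/e)^(44n). Hence
  (44n)! · e^(44n) / (44n)^(44n) ~ sqrt(2π·44n).
Dividing by n^2: sqrt(2π·44n) / n^2 = sqrt(2π·44) · n^((1−4)/2), so the expression behaves like sqrt(2π·44) · n^((1−4)/2) → 0.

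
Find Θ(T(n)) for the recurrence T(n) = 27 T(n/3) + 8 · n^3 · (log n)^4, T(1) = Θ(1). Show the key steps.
T(n) = Θ(n^3 · (log n)^5)

Here log_3 27 = 3 and f(n) = 8 · n^3 · (log n)^4 = Θ(n^(log_3 27) · (log n)^4). This is the extended Case 2 of the master theorem (f matches the critical exponent up to log factors), giving T(n) = Θ(n^(log_3 27) · (log n)^(4+1)) = Θ(n^3 · (log n)^5).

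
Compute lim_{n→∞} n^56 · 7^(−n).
lim = 0

Exponentials with base > 1 dominate every fixed polynomial: for any fixed c, n^c / 7^n → 0 as n → ∞ (e.g. by the ratio test, or by writing 7^n = e^(n ln 7) and noting e^(n ln 7) / n^c → ∞). Hence n^56 · 7^(−n) = n^56 / 7^n → 0.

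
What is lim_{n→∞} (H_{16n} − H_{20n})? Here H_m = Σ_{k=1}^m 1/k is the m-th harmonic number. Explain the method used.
lim = ln(16/20) = ln(4/5)

Euler-Maclaurin gives H_m = ln m + γ + 1/(2m) + O(1/m^2). The γ and O(1/m) terms cancel in the difference:
  H_{16n} − H_{20n} = ln(16n) − ln(20n) + O(1/n) = ln(16/20) + O(1/n).
Hence the limit is ln(16/20) = ln(4/5).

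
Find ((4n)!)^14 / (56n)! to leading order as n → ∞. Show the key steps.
((4n)!)^14/(56n)! ~ ((2π·4n)^(13/2) / sqrt(14)) · 14^(−14·4n)  →  0

Write N = 4n. Stirling: N! ~ sqrt(2π N)(N/e)^N and (14N)! ~ sqrt(2π·14N)·(14N/e)^(14N).
  (N!)^14/(14N)! ~ (2π N)^(14/2) (N/e)^(14N) / [sqrt(2π·14N) (14N/e)^(14N)]
     = (2π N)^(14/2) / sqrt(2π·14N) · (N/(14N))^(14N)
     = (2π N)^((14−1)/2) / sqrt(14) · 14^(−14N).
Since 14^14 > 1, the factor 14^(−14N) decays exponentially, so the ratio → 0. Substituting N = 4n gives the stated form.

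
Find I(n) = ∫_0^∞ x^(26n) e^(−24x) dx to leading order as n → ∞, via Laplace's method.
I(n) ~ (sqrt(2π·26n) / 24) · (26n/(24e))^(26n)

Write the integrand as exp(26n ln x − 24x) and set f(x) = 26n ln x − 24x. Then f'(x) = 26n/x − 24 = 0 at x* = 26n/24, and f''(x*) = −26n/x*^2 = −24^2/(26n). Laplace's method (interior maximum) gives
  I(n) ~ e^(f(x*)) · sqrt(2π / |f''(x*)|)
        = exp(26n ln(26n/24) − 26n) · sqrt(2π · 26n / 24^2)
        = (26n/24)^(26n) e^(−26n) · sqrt(2π·26n) / 24
        = (sqrt(2π·26n) / 24) · (26n/(24e))^(26n).
This matches Γ(26n+1)/24^(26n+1) with Stirling applied to Γ.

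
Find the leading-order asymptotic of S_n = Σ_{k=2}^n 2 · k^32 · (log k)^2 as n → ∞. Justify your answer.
S_n ~ 2 · n^33 · (log n)^2 / 33

By integral comparison, S_n = ∫_1^n 2 · x^32 · (log x)^2 dx + O(n^32 · (log n)^2). For the integral, the leading term of ∫_1^n x^32 (log x)^2 dx is n^33/33 · (log n)^2 (by repeated integration by parts; each step lowers the log-exponent and produces a relatively O(1/log n) correction). Hence S_n ~ 2 · n^33 · (log n)^2 / 33.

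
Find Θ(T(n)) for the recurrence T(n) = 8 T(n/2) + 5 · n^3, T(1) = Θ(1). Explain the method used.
T(n) = Θ(n^3 log n)

log_2 8 = 3, and f(n) = 5 · n^3 = Θ(n^(log_2 8)). This is Case 2 of the master theorem: T(n) = Θ(f(n) · log n) = Θ(n^3 log n).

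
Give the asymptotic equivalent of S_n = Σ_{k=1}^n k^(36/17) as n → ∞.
S_n ~ (17/53) · n^(53/17)

Integral comparison: Σ_{k=1}^n k^(36/17) = ∫_0^n x^(36/17) dx + O(n^(36/17)). The integral is n^(1 + 36/17) / (1 + 36/17) = n^((36+17)/17) / ((36+17)/17) = (17/53) · n^(53/17).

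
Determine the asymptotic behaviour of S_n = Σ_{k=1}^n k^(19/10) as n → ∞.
S_n ~ (10/29) · n^(29/10)

Integral comparison: Σ_{k=1}^n k^(19/10) = ∫_0^n x^(19/10) dx + O(n^(19/10)). The integral is n^(1 + 19/10) / (1 + 19/10) = n^((19+10)/10) / ((19+10)/10) = (10/29) · n^(29/10).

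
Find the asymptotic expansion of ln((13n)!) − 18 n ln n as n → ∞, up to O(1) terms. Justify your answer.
ln((13n)!) − 18 n ln n = −5 n ln n + 13(ln 13 − 1) n + (1/2) ln(2π·13n) + O(1/n)

Stirling: ln((13n)!) = 13n ln(13n) − 13n + (1/2) ln(2π·13n) + O(1/n).
Expand 13n ln(13n) = 13n (ln n + ln 13) = 13n ln n + 13n ln 13.
Subtract 18n ln n: leading term is (13 − 18) n ln n = −5 n ln n. The next term is 13n ln 13 − 13n = 13(ln 13 − 1) n. Then the (1/2) ln(2π·13n) correction.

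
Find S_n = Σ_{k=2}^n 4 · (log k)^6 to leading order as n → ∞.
S_n ~ 4 · n · (log n)^6

By integral comparison, S_n = ∫_1^n 4 · (log x)^6 dx + O((log n)^6). For the integral, the leading term of ∫_1^n (log x)^6 dx is n · (log n)^6 (by repeated integration by parts; each step lowers the log-exponent and produces a relatively O(1/log n) correction). Hence S_n ~ 4 · n · (log n)^6.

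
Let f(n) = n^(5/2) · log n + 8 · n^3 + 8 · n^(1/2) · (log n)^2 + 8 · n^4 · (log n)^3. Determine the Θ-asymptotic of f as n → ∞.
f(n) ∈ Θ(n^4 · (log n)^3)

Compare the terms by growth order. For large n, n^a · (log n)^b dominates n^a' · (log n)^b' iff a > a', or (a = a' and b > b'). Ranking the 4 terms shows the dominant one is 8 · n^4 · (log n)^3. Hence f(n) ∈ Θ(n^4 · (log n)^3).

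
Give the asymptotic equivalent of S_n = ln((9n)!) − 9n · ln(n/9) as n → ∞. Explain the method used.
S_n ~ 9n · (ln 81 − 1) + O(ln n)

Stirling: ln((9n)!) = 9n ln(9n) − 9n + O(ln n).
  S_n = 9n ln(9n) − 9n − 9n ln(n/9) + O(ln n)
      = 9n ln(9n) − 9n ln n + 9n ln 9 − 9n + O(ln n)
      = 9n ln 9 + 9n ln 9 − 9n + O(ln n)
      = 9n (ln 81 − 1) + O(ln n).
Numerically ln(81) − 1 ≈ 3.3944.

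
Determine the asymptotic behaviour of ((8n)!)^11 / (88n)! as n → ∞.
((8n)!)^11/(88n)! ~ ((2π·8n)^(10/2) / sqrt(11)) · 11^(−11·8n)  →  0

Write N = 8n. Stirling: N! ~ sqrt(2π N)(N/e)^N and (11N)! ~ sqrt(2π·11N)·(11N/e)^(11N).
  (N!)^11/(11N)! ~ (2π N)^(11/2) (N/e)^(11N) / [sqrt(2π·11N) (11N/e)^(11N)]
     = (2π N)^(11/2) / sqrt(2π·11N) · (N/(11N))^(11N)
     = (2π N)^((11−1)/2) / sqrt(11) · 11^(−11N).
Since 11^11 > 1, the factor 11^(−11N) decays exponentially, so the ratio → 0. Substituting N = 8n gives the stated form.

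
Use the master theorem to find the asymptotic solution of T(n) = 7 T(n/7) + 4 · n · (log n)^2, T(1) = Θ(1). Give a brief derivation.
T(n) = Θ(n · (log n)^3)

Here log_7 7 = 1 and f(n) = 4 · n · (log n)^2 = Θ(n^(log_7 7) · (log n)^2). This is the extended Case 2 of the master theorem (f matches the critical exponent up to log factors), giving T(n) = Θ(n^(log_7 7) · (log n)^(2+1)) = Θ(n · (log n)^3).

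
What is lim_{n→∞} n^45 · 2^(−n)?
lim = 0

Exponentials with base > 1 dominate every fixed polynomial: for any fixed c, n^c / 2^n → 0 as n → ∞ (e.g. by the ratio test, or by writing 2^n = e^(n ln 2) and noting e^(n ln 2) / n^c → ∞). Hence n^45 · 2^(−n) = n^45 / 2^n → 0.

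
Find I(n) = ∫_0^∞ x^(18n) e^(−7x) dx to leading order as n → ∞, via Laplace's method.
I(n) ~ (sqrt(2π·18n) / 7) · (18n/(7e))^(18n)

Write the integrand as exp(18n ln x − 7x) and set f(x) = 18n ln x − 7x. Then f'(x) = 18n/x − 7 = 0 at x* = 18n/7, and f''(x*) = −18n/x*^2 = −7^2/(18n). Laplace's method (interior maximum) gives
  I(n) ~ e^(f(x*)) · sqrt(2π / |f''(x*)|)
        = exp(18n ln(18n/7) − 18n) · sqrt(2π · 18n / 7^2)
        = (18n/7)^(18n) e^(−18n) · sqrt(2π·18n) / 7
        = (sqrt(2π·18n) / 7) · (18n/(7e))^(18n).
This matches Γ(18n+1)/7^(18n+1) with Stirling applied to Γ.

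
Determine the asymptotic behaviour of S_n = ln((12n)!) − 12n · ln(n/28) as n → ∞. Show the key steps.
S_n ~ 12n · (ln 336 − 1) + O(ln n)

Stirling: ln((12n)!) = 12n ln(12n) − 12n + O(ln n).
  S_n = 12n ln(12n) − 12n − 12n ln(n/28) + O(ln n)
      = 12n ln(12n) − 12n ln n + 12n ln 28 − 12n + O(ln n)
      = 12n ln 12 + 12n ln 28 − 12n + O(ln n)
      = 12n (ln 336 − 1) + O(ln n).
Numerically ln(336) − 1 ≈ 4.8171.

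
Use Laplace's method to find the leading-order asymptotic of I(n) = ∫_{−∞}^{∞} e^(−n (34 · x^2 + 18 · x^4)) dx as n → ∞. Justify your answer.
I(n) ~ sqrt(π/(34n))

φ(x) = 34 · x^2 + 18 · x^4 has its unique global minimum at x* = 0 (since φ'(x) = 68x + 72x^3 = 0 only at x = 0 for real x with both coefficients positive, and φ → ∞ as |x| → ∞). At x* = 0, φ(0) = 0 and φ''(0) = 68. Laplace's method then gives
  I(n) ~ sqrt(2π / (n · φ''(0))) · e^(−n φ(0)) = sqrt(2π / (68n)) = sqrt(π/(34n)).
The 18 · x^4 term contributes only at subleading order (an O(1/n) relative correction).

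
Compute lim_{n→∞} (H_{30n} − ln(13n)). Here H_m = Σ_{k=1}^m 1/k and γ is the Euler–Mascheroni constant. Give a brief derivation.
lim = ln(30/13) + γ

By Euler-Maclaurin, H_m = ln m + γ + O(1/m). So
  H_{30n} − ln(13n) = ln(30n) + γ − ln(13n) + O(1/n)
                       = ln(30/13) + γ + O(1/n).
Hence the limit is ln(30/13) + γ.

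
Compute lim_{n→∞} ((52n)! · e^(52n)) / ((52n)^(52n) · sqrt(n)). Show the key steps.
lim = sqrt(2π·52)

Stirling: (52n)! ~ sqrt(2π·52n) · (52n/e)^(52n). Hence
  (52n)! · e^(52n) / (52n)^(52n) ~ sqrt(2π·52n).
Dividing by sqrt(n): sqrt(2π·52n) / sqrt(n) = sqrt(2π·52) · n^((1−1)/2), so the limit is sqrt(2π·52).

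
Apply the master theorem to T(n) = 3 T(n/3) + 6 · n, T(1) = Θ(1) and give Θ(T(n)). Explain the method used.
T(n) = Θ(n log n)

log_3 3 = 1, and f(n) = 6 · n = Θ(n^(log_3 3)). This is Case 2 of the master theorem: T(n) = Θ(f(n) · log n) = Θ(n log n).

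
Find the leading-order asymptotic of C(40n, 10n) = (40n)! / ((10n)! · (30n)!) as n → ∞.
C(40n, 10n) ~ (256/27)^(10n) · sqrt(2/(3π·10n))

Write N = 10n. Apply Stirling to each factorial:
  (4N)! ~ sqrt(2π·4N) · (4N/e)^(4N),
  N! ~ sqrt(2π N) · (N/e)^N,
  (3N)! ~ sqrt(2π·3N) · (3N/e)^(3N).
The exponential factors combine to (4N)^(4N) / (N^N · (3N)^(3N)) = 4^(4N)/3^(3N) = (4^4/3^3)^N = (256/27)^N.
The square-root prefactors combine to sqrt(2π·4N) / (sqrt(2π N)·sqrt(2π·3N)) = sqrt(4 / (2π·3·N)) = sqrt(2/(3π·10n)).
Substituting N = 10n: C(40n, 10n) ~ (256/27)^(10n) · sqrt(2/(3π·10n)).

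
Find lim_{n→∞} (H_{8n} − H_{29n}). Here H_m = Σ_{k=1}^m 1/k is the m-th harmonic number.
lim = ln(8/29)

Euler-Maclaurin gives H_m = ln m + γ + 1/(2m) + O(1/m^2). The γ and O(1/m) terms cancel in the difference:
  H_{8n} − H_{29n} = ln(8n) − ln(29n) + O(1/n) = ln(8/29) + O(1/n).
Hence the limit is ln(8/29).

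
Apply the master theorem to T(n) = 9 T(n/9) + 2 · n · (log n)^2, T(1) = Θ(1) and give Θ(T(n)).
T(n) = Θ(n · (log n)^3)

Here log_9 9 = 1 and f(n) = 2 · n · (log n)^2 = Θ(n^(log_9 9) · (log n)^2). This is the extended Case 2 of the master theorem (f matches the critical exponent up to log factors), giving T(n) = Θ(n^(log_9 9) · (log n)^(2+1)) = Θ(n · (log n)^3).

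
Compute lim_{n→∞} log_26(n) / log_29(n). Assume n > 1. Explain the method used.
lim = ln(29) / ln(26) = log_26(29)

Change of base: log_26(n) = ln n / ln 26 and log_29(n) = ln n / ln 29. The ratio is (ln n / ln 26) · (ln 29 / ln n) = ln 29 / ln 26, a constant independent of n. So the limit is ln 29 / ln 26 = log_26(29).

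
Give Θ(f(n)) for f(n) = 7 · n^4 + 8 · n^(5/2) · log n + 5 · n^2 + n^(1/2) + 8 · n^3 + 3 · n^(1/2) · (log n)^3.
f(n) ∈ Θ(n^4)

Compare the terms by growth order. For large n, n^a · (log n)^b dominates n^a' · (log n)^b' iff a > a', or (a = a' and b > b'). Ranking the 6 terms shows the dominant one is 7 · n^4. Hence f(n) ∈ Θ(n^4).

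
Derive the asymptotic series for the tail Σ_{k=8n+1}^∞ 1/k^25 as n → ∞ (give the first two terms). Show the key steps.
Σ_{k>8n} 1/k^25 = 1/(24 · (8n)^24) − 1/(2 · (8n)^25) + O(1/(8n)^26)

Compare to the integral: ∫_{8n}^∞ x^(−25) dx = [−x^(−24)/24]_{8n}^∞ = 1/((25−1)·(8n)^24). The Euler-Maclaurin correction adds −f(8n)/2 = −1/(2·(8n)^25). Euler-Maclaurin then gives
  Σ_{k>8n} 1/k^25 = ∫_{8n}^∞ dx/x^25 − 1/(2·(8n)^25) + O(1/(8n)^26).
(Equivalently this is ζ(25) − Σ_{k≤8n} 1/k^25.)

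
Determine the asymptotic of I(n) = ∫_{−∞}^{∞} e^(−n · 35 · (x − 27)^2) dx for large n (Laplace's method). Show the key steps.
I(n) = sqrt(π/(35n))

Here φ(x) = 35 · (x − 27)^2 has its unique minimum at x* = 27 with φ(x*) = 0 and φ''(x*) = 70. Laplace's method gives
  I(n) ~ e^(−n φ(x*)) · sqrt(2π / (n · φ''(x*))) = sqrt(2π / (70n)) = sqrt(π/(35n)).
This is exact: substituting u = (x − 27)·sqrt(35n) gives I(n) = (1/sqrt(35n)) ∫_{−∞}^{∞} e^(−u^2) du = sqrt(π/(35n)).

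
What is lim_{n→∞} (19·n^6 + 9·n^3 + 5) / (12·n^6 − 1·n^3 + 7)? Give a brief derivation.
lim = 19/12

For large n the leading n^6 terms dominate both numerator and denominator. Dividing top and bottom by n^6, every other term tends to 0, leaving 19/12.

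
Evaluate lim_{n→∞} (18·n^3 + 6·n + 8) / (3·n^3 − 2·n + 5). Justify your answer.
lim = 18/3 = 6

For large n the leading n^3 terms dominate both numerator and denominator. Dividing top and bottom by n^3, every other term tends to 0, leaving 18/3 = 6.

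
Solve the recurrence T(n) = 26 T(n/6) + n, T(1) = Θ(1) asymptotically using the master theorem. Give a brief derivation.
T(n) = Θ(n^(log_6 26))

Master theorem: compare f(n) = n to n^(log_6 26) where log_6 26 ≈ 1.818. Since 1 < log_6 26, we have f(n) = O(n^(log_6 26 − ε)) for some ε > 0 — Case 1. Hence T(n) = Θ(n^(log_6 26)).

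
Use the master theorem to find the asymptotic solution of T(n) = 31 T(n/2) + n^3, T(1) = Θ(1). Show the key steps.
T(n) = Θ(n^(log_2 31))

Master theorem: compare f(n) = n^3 to n^(log_2 31) where log_2 31 ≈ 4.954. Since 3 < log_2 31, we have f(n) = O(n^(log_2 31 − ε)) for some ε > 0 — Case 1. Hence T(n) = Θ(n^(log_2 31)).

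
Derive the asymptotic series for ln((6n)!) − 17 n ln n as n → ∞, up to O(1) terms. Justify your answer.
ln((6n)!) − 17 n ln n = −11 n ln n + 6(ln 6 − 1) n + (1/2) ln(2π·6n) + O(1/n)

Stirling: ln((6n)!) = 6n ln(6n) − 6n + (1/2) ln(2π·6n) + O(1/n).
Expand 6n ln(6n) = 6n (ln n + ln 6) = 6n ln n + 6n ln 6.
Subtract 17n ln n: leading term is (6 − 17) n ln n = −11 n ln n. The next term is 6n ln 6 − 6n = 6(ln 6 − 1) n. Then the (1/2) ln(2π·6n) correction.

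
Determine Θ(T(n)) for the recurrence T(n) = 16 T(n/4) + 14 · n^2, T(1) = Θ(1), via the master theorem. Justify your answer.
T(n) = Θ(n^2 log n)

log_4 16 = 2, and f(n) = 14 · n^2 = Θ(n^(log_4 16)). This is Case 2 of the master theorem: T(n) = Θ(f(n) · log n) = Θ(n^2 log n).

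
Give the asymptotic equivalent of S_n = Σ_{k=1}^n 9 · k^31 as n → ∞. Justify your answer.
S_n ~ 9 · n^32 / 32

By integral comparison (Euler-Maclaurin), Σ_{k=1}^n 9 · k^31 = 9 · ∫_0^n x^31 dx + O(n^31) = 9 · n^32/32 + O(n^31). (Equivalently, Faulhaber's formula gives the same leading term.)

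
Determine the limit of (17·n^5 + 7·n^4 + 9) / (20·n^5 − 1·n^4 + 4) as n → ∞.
lim = 17/20

For large n the leading n^5 terms dominate both numerator and denominator. Dividing top and bottom by n^5, every other term tends to 0, leaving 17/20.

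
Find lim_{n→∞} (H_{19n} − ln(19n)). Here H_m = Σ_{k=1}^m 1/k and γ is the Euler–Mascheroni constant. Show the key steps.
lim = γ

By Euler-Maclaurin, H_m = ln m + γ + O(1/m). So
  H_{19n} − ln(19n) = ln(19n) + γ − ln(19n) + O(1/n)
                       = ln(19/19) + γ + O(1/n).
Hence the limit is γ (since ln 1 = 0).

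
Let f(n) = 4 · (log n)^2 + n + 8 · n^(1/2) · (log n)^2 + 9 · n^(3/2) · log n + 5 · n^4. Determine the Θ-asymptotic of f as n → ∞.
f(n) ∈ Θ(n^4)

Compare the terms by growth order. For large n, n^a · (log n)^b dominates n^a' · (log n)^b' iff a > a', or (a = a' and b > b'). Ranking the 5 terms shows the dominant one is 5 · n^4. Hence f(n) ∈ Θ(n^4).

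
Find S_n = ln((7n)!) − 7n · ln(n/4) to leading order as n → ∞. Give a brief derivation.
S_n ~ 7n · (ln 28 − 1) + O(ln n)

Stirling: ln((7n)!) = 7n ln(7n) − 7n + O(ln n).
  S_n = 7n ln(7n) − 7n − 7n ln(n/4) + O(ln n)
      = 7n ln(7n) − 7n ln n + 7n ln 4 − 7n + O(ln n)
      = 7n ln 7 + 7n ln 4 − 7n + O(ln n)
      = 7n (ln 28 − 1) + O(ln n).
Numerically ln(28) − 1 ≈ 2.3322.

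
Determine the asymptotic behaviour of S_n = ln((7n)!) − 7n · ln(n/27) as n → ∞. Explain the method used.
S_n ~ 7n · (ln 189 − 1) + O(ln n)

Stirling: ln((7n)!) = 7n ln(7n) − 7n + O(ln n).
  S_n = 7n ln(7n) − 7n − 7n ln(n/27) + O(ln n)
      = 7n ln(7n) − 7n ln n + 7n ln 27 − 7n + O(ln n)
      = 7n ln 7 + 7n ln 27 − 7n + O(ln n)
      = 7n (ln 189 − 1) + O(ln n).
Numerically ln(189) − 1 ≈ 4.2417.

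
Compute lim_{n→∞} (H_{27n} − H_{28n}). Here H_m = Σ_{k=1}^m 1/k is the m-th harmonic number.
lim = ln(27/28)

Euler-Maclaurin gives H_m = ln m + γ + 1/(2m) + O(1/m^2). The γ and O(1/m) terms cancel in the difference:
  H_{27n} − H_{28n} = ln(27n) − ln(28n) + O(1/n) = ln(27/28) + O(1/n).
Hence the limit is ln(27/28).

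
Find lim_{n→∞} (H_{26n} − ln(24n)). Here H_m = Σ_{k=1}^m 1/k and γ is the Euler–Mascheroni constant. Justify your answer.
lim = ln(13/12) + γ

By Euler-Maclaurin, H_m = ln m + γ + O(1/m). So
  H_{26n} − ln(24n) = ln(26n) + γ − ln(24n) + O(1/n)
                       = ln(26/24) + γ + O(1/n).
Hence the limit is ln(26/24) + γ (= ln(13/12)).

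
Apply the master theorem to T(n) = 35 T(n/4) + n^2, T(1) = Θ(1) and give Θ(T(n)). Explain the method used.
T(n) = Θ(n^(log_4 35))

Master theorem: compare f(n) = n^2 to n^(log_4 35) where log_4 35 ≈ 2.565. Since 2 < log_4 35, we have f(n) = O(n^(log_4 35 − ε)) for some ε > 0 — Case 1. Hence T(n) = Θ(n^(log_4 35)).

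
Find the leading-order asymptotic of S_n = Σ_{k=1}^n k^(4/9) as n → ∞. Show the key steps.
S_n ~ (9/13) · n^(13/9)

Integral comparison: Σ_{k=1}^n k^(4/9) = ∫_0^n x^(4/9) dx + O(n^(4/9)). The integral is n^(1 + 4/9) / (1 + 4/9) = n^((4+9)/9) / ((4+9)/9) = (9/13) · n^(13/9).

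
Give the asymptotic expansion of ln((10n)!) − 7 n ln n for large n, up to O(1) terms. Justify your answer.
ln((10n)!) − 7 n ln n = 3 n ln n + 10(ln 10 − 1) n + (1/2) ln(2π·10n) + O(1/n)

Stirling: ln((10n)!) = 10n ln(10n) − 10n + (1/2) ln(2π·10n) + O(1/n).
Expand 10n ln(10n) = 10n (ln n + ln 10) = 10n ln n + 10n ln 10.
Subtract 7n ln n: leading term is (10 − 7) n ln n = 3 n ln n. The next term is 10n ln 10 − 10n = 10(ln 10 − 1) n. Then the (1/2) ln(2π·10n) correction.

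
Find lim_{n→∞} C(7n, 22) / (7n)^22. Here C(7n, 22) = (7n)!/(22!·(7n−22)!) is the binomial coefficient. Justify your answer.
lim = 1/22! = 1/1124000727777607680000

With N = 7n → ∞: C(N, 22) / N^22 = [N(N−1)…(N−21)] / (22! · N^22) = (1/22!) · 1 · (1 − 1/(7n)) · … · (1 − 21/(7n)). Each factor → 1 as N → ∞, so the limit is 1/22! = 1/1124000727777607680000.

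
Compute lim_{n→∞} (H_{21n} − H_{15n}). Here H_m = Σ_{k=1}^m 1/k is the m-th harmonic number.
lim = ln(21/15) = ln(7/5)

Euler-Maclaurin gives H_m = ln m + γ + 1/(2m) + O(1/m^2). The γ and O(1/m) terms cancel in the difference:
  H_{21n} − H_{15n} = ln(21n) − ln(15n) + O(1/n) = ln(21/15) + O(1/n).
Hence the limit is ln(21/15) = ln(7/5).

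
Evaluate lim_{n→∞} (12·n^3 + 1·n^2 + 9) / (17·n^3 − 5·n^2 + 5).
lim = 12/17

For large n the leading n^3 terms dominate both numerator and denominator. Dividing top and bottom by n^3, every other term tends to 0, leaving 12/17.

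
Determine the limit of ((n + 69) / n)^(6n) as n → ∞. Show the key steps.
lim = e^414

Rewrite as (1 + 69/n)^(6n). By the standard limit (1 + x/n)^n → e^x, we have (1 + 69/n)^n → e^69, and raising to the 6th power gives e^414.
More precisely, ln[(1 + 69/n)^(6n)] = 6n · ln(1 + 69/n) = 6n · (69/n + O(1/n^2)) = 414 + O(1/n) → 414.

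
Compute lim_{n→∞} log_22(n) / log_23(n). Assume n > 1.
lim = ln(23) / ln(22) = log_22(23)

Change of base: log_22(n) = ln n / ln 22 and log_23(n) = ln n / ln 23. The ratio is (ln n / ln 22) · (ln 23 / ln n) = ln 23 / ln 22, a constant independent of n. So the limit is ln 23 / ln 22 = log_22(23).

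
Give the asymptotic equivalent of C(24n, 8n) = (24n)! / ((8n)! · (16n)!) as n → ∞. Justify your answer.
C(24n, 8n) ~ (27/4)^(8n) · sqrt(3/(4π·8n))

Write N = 8n. Apply Stirling to each factorial:
  (3N)! ~ sqrt(2π·3N) · (3N/e)^(3N),
  N! ~ sqrt(2π N) · (N/e)^N,
  (2N)! ~ sqrt(2π·2N) · (2N/e)^(2N).
The exponential factors combine to (3N)^(3N) / (N^N · (2N)^(2N)) = 3^(3N)/2^(2N) = (3^3/2^2)^N = (27/4)^N.
The square-root prefactors combine to sqrt(2π·3N) / (sqrt(2π N)·sqrt(2π·2N)) = sqrt(3 / (2π·2·N)) = sqrt(3/(4π·8n)).
Substituting N = 8n: C(24n, 8n) ~ (27/4)^(8n) · sqrt(3/(4π·8n)).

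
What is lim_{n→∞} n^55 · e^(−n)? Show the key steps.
lim = 0

Exponentials with base > 1 dominate every fixed polynomial: for any fixed c, n^c / e^n → 0 as n → ∞ (e.g. by the ratio test, or since e^n grows faster than any power of n). Hence n^55 · e^(−n) = n^55 / e^n → 0.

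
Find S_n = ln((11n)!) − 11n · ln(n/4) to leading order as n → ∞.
S_n ~ 11n · (ln 44 − 1) + O(ln n)

Stirling: ln((11n)!) = 11n ln(11n) − 11n + O(ln n).
  S_n = 11n ln(11n) − 11n − 11n ln(n/4) + O(ln n)
      = 11n ln(11n) − 11n ln n + 11n ln 4 − 11n + O(ln n)
      = 11n ln 11 + 11n ln 4 − 11n + O(ln n)
      = 11n (ln 44 − 1) + O(ln n).
Numerically ln(44) − 1 ≈ 2.7842.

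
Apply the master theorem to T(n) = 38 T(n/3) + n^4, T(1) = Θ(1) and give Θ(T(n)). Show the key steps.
T(n) = Θ(n^4)

log_3 38 ≈ 3.311. f(n) = n^4 dominates n^(log_3 38) since 4 > 3.311, and the regularity condition a·f(n/b) = 38·(n/3)^4 = (38/81)·n^4 ≤ c·f(n) holds with c = 38/81 ≈ 0.469 < 1. So this is Case 3: T(n) = Θ(f(n)) = Θ(n^4).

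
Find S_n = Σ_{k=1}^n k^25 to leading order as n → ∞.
S_n ~ n^26 / 26

By integral comparison (Euler-Maclaurin), Σ_{k=1}^n k^25 = ∫_0^n x^25 dx + O(n^25) = n^26/26 + O(n^25). (Equivalently, Faulhaber's formula gives the same leading term.)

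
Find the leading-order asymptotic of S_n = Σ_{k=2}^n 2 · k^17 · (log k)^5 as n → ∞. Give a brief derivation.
S_n ~ n^18 · (log n)^5 / 9

By integral comparison, S_n = ∫_1^n 2 · x^17 · (log x)^5 dx + O(n^17 · (log n)^5). For the integral, the leading term of ∫_1^n x^17 (log x)^5 dx is n^18/18 · (log n)^5 (by repeated integration by parts; each step lowers the log-exponent and produces a relatively O(1/log n) correction). Hence S_n ~ n^18 · (log n)^5 / 9.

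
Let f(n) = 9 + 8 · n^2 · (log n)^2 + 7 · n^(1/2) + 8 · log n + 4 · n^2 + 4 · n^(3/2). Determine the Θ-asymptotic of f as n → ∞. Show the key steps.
f(n) ∈ Θ(n^2 · (log n)^2)

Compare the terms by growth order. For large n, n^a · (log n)^b dominates n^a' · (log n)^b' iff a > a', or (a = a' and b > b'). Ranking the 6 terms shows the dominant one is 8 · n^2 · (log n)^2. Hence f(n) ∈ Θ(n^2 · (log n)^2).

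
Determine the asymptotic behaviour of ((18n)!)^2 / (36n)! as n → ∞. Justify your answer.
((18n)!)^2/(36n)! ~ ((2π·18n)^(1/2) / sqrt(2)) · 2^(−2·18n)  →  0

Write N = 18n. Stirling: N! ~ sqrt(2π N)(N/e)^N and (2N)! ~ sqrt(2π·2N)·(2N/e)^(2N).
  (N!)^2/(2N)! ~ (2π N)^(2/2) (N/e)^(2N) / [sqrt(2π·2N) (2N/e)^(2N)]
     = (2π N)^(2/2) / sqrt(2π·2N) · (N/(2N))^(2N)
     = (2π N)^((2−1)/2) / sqrt(2) · 2^(−2N).
Since 2^2 > 1, the factor 2^(−2N) decays exponentially, so the ratio → 0. Substituting N = 18n gives the stated form.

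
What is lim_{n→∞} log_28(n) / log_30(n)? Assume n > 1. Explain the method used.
lim = ln(30) / ln(28) = log_28(30)

Change of base: log_28(n) = ln n / ln 28 and log_30(n) = ln n / ln 30. The ratio is (ln n / ln 28) · (ln 30 / ln n) = ln 30 / ln 28, a constant independent of n. So the limit is ln 30 / ln 28 = log_28(30).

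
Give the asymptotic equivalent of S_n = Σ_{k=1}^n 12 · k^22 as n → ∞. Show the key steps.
S_n ~ 12 · n^23 / 23

By integral comparison (Euler-Maclaurin), Σ_{k=1}^n 12 · k^22 = 12 · ∫_0^n x^22 dx + O(n^22) = 12 · n^23/23 + O(n^22). (Equivalently, Faulhaber's formula gives the same leading term.)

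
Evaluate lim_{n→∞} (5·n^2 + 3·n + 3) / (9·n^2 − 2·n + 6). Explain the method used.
lim = 5/9

For large n the leading n^2 terms dominate both numerator and denominator. Dividing top and bottom by n^2, every other term tends to 0, leaving 5/9.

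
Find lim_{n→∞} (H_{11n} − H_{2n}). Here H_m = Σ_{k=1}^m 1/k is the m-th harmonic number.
lim = ln(11/2)

Euler-Maclaurin gives H_m = ln m + γ + 1/(2m) + O(1/m^2). The γ and O(1/m) terms cancel in the difference:
  H_{11n} − H_{2n} = ln(11n) − ln(2n) + O(1/n) = ln(11/2) + O(1/n).
Hence the limit is ln(11/2).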